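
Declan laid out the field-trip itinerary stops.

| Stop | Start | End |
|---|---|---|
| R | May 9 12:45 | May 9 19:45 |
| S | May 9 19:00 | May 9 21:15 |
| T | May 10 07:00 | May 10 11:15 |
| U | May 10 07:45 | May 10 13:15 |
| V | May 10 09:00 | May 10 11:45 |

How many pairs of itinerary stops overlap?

Sorted by start: R, S, T, U, V.
S starts before R ends → R and S overlap.
T starts after R ends — done with R.
T starts after S ends — done with S.
U starts before T ends → T and U overlap.
V starts before T ends → T and V overlap.
V starts before U ends → U and V overlap.
Overlapping pairs: R & S, T & U, T & V, U & V — 4 in total.

4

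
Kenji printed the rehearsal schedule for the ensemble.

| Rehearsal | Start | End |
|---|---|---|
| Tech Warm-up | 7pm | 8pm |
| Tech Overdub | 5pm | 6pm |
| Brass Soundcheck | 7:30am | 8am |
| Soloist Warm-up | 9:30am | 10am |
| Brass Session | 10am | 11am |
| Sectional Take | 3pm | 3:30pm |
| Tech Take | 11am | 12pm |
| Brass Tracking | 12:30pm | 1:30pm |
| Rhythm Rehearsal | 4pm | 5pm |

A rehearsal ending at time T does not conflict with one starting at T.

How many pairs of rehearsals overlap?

Sorted by start: Brass Soundcheck, Soloist Warm-up, Brass Session, Tech Take, Brass Tracking, Sectional Take, Rhythm Rehearsal, Tech Overdub, Tech Warm-up.
Soloist Warm-up starts after Brass Soundcheck ends, so nothing later overlaps Brass Soundcheck either.
Brass Session starts exactly when Soloist Warm-up ends (back-to-back, no overlap), so nothing later overlaps Soloist Warm-up either.
Tech Take starts exactly when Brass Session ends (back-to-back, no overlap), so nothing later overlaps Brass Session either.
Brass Tracking starts after Tech Take ends, so nothing later overlaps Tech Take either.
Sectional Take starts after Brass Tracking ends, so nothing later overlaps Brass Tracking either.
Rhythm Rehearsal starts after Sectional Take ends, so nothing later overlaps Sectional Take either.
Tech Overdub starts exactly when Rhythm Rehearsal ends (back-to-back, no overlap), so nothing later overlaps Rhythm Rehearsal either.
Tech Warm-up starts after Tech Overdub ends.
No pair overlaps.

0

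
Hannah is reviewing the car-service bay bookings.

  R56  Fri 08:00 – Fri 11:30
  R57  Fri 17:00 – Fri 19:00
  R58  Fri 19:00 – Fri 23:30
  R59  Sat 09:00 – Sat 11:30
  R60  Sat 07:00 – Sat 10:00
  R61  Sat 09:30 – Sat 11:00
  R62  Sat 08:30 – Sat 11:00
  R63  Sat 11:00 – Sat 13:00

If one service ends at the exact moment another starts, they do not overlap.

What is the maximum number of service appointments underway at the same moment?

4

Sweep the timeline, counting +1 at each start and −1 at each end (ends before starts at a tie):
Fri 08:00 start R56 → 1
Fri 11:30 end R56 → 0
Fri 17:00 start R57 → 1
Fri 19:00 end R57 → 0
Fri 19:00 start R58 → 1
Fri 23:30 end R58 → 0
Sat 07:00 start R60 → 1
Sat 08:30 start R62 → 2
Sat 09:00 start R59 → 3
Sat 09:30 start R61 → 4
Sat 10:00 end R60 → 3
Sat 11:00 end R61 → 2
Sat 11:00 end R62 → 1
Sat 11:00 start R63 → 2
Sat 11:30 end R59 → 1
Sat 13:00 end R63 → 0
Peak is 4, at Sat 09:30 (R59, R60, R61, R62).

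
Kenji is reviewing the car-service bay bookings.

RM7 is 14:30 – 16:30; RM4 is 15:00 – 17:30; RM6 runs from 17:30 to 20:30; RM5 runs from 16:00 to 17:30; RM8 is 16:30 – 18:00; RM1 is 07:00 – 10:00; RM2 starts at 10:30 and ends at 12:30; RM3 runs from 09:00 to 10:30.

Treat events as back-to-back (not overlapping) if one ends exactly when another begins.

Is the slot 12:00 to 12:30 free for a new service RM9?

No — it overlaps RM2

RM1: ends 10:00 at or before RM9 starts 12:00 → clear.
RM3: ends 10:30 at or before RM9 starts 12:00 → clear.
RM2: starts 10:30 before RM9 ends 12:30, and ends 12:30 after RM9 starts 12:00 → overlap.
RM7: starts 14:30 at or after RM9 ends 12:30 → clear.
RM4: starts 15:00 at or after RM9 ends 12:30 → clear.
RM5: starts 16:00 at or after RM9 ends 12:30 → clear.
RM8: starts 16:30 at or after RM9 ends 12:30 → clear.
RM6: starts 17:30 at or after RM9 ends 12:30 → clear.
RM9 overlaps RM2.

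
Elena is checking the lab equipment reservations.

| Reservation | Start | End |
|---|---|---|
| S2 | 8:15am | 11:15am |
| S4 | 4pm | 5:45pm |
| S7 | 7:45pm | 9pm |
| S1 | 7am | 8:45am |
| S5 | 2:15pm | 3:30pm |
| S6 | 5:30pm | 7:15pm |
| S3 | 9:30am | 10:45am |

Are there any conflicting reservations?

Sorted by start: S1, S2, S3, S5, S4, S6, S7.
S2 starts before S1 ends → S1 and S2 overlap.
That's a conflict, so the schedule is not conflict-free.

Yes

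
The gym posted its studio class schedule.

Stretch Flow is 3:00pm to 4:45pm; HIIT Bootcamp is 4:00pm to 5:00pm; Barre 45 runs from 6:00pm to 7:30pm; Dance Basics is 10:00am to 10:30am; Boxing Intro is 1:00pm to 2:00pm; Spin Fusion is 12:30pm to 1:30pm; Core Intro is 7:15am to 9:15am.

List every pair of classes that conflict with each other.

Sorted by start: Core Intro, Dance Basics, Spin Fusion, Boxing Intro, Stretch Flow, HIIT Bootcamp, Barre 45.
Dance Basics starts after Core Intro ends, so nothing later overlaps Core Intro either.
Spin Fusion starts after Dance Basics ends, so nothing later overlaps Dance Basics either.
Boxing Intro starts before Spin Fusion ends → Spin Fusion and Boxing Intro overlap.
Stretch Flow starts after Spin Fusion ends, so nothing later overlaps Spin Fusion either.
Stretch Flow starts after Boxing Intro ends, so nothing later overlaps Boxing Intro either.
HIIT Bootcamp starts before Stretch Flow ends → Stretch Flow and HIIT Bootcamp overlap.
Barre 45 starts after Stretch Flow ends.
Barre 45 starts after HIIT Bootcamp ends.

Boxing Intro & Spin Fusion, HIIT Bootcamp & Stretch Flow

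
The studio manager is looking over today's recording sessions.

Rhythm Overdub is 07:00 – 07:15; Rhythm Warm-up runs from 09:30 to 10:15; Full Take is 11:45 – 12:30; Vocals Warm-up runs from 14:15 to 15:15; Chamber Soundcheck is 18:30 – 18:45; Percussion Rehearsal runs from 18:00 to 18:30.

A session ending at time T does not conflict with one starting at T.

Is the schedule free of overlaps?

Check each pair: they overlap iff neither finishes before the other starts.
Sorted by start: Rhythm Overdub, Rhythm Warm-up, Full Take, Vocals Warm-up, Percussion Rehearsal, Chamber Soundcheck.
Rhythm Warm-up starts after Rhythm Overdub ends, so Rhythm Overdub has no further overlaps.
Full Take starts after Rhythm Warm-up ends, so Rhythm Warm-up has no further overlaps.
Vocals Warm-up starts after Full Take ends, so Full Take has no further overlaps.
Percussion Rehearsal starts after Vocals Warm-up ends, so Vocals Warm-up has no further overlaps.
Chamber Soundcheck starts exactly when Percussion Rehearsal ends (back-to-back, no overlap).
Every pair is clear; the schedule has no overlaps.

Yes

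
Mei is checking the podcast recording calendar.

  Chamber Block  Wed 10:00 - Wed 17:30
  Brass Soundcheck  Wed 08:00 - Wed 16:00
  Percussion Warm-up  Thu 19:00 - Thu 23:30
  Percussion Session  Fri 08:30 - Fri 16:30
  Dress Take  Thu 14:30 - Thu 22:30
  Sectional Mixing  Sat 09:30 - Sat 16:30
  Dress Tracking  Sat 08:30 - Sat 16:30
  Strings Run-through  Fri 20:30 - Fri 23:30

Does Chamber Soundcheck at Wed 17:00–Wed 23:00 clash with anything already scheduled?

Brass Soundcheck: ends Wed 16:00 at or before Chamber Soundcheck starts Wed 17:00 → clear.
Chamber Block: starts Wed 10:00 before Chamber Soundcheck ends Wed 23:00, and ends Wed 17:30 after Chamber Soundcheck starts Wed 17:00 → overlap.
Dress Take: starts Thu 14:30 at or after Chamber Soundcheck ends Wed 23:00 → clear.
Percussion Warm-up: starts Thu 19:00 at or after Chamber Soundcheck ends Wed 23:00 → clear.
Percussion Session: starts Fri 08:30 at or after Chamber Soundcheck ends Wed 23:00 → clear.
Strings Run-through: starts Fri 20:30 at or after Chamber Soundcheck ends Wed 23:00 → clear.
Dress Tracking: starts Sat 08:30 at or after Chamber Soundcheck ends Wed 23:00 → clear.
Sectional Mixing: starts Sat 09:30 at or after Chamber Soundcheck ends Wed 23:00 → clear.
Chamber Soundcheck overlaps Chamber Block.

Yes — it overlaps Chamber Block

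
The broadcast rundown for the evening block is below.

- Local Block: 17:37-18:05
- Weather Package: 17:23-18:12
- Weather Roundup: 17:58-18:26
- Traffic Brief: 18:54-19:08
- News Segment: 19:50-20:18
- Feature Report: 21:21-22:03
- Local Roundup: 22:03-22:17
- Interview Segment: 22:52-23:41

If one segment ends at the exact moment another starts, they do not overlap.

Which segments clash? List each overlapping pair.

Local Block & Weather Package, Local Block & Weather Roundup, Weather Package & Weather Roundup

Check each pair: they overlap iff neither finishes before the other starts.
Sorted by start: Weather Package, Local Block, Weather Roundup, Traffic Brief, News Segment, Feature Report, Local Roundup, Interview Segment.
Local Block starts before Weather Package ends → Weather Package and Local Block overlap.
Weather Roundup starts before Weather Package ends → Weather Package and Weather Roundup overlap.
Traffic Brief starts after Weather Package ends; Weather Package is clear from here.
Weather Roundup starts before Local Block ends → Local Block and Weather Roundup overlap.
Traffic Brief starts after Local Block ends; Local Block is clear from here.
Traffic Brief starts after Weather Roundup ends; Weather Roundup is clear from here.
News Segment starts after Traffic Brief ends; Traffic Brief is clear from here.
Feature Report starts after News Segment ends; News Segment is clear from here.
Local Roundup starts exactly when Feature Report ends (back-to-back, no overlap); Feature Report is clear from here.
Interview Segment starts after Local Roundup ends.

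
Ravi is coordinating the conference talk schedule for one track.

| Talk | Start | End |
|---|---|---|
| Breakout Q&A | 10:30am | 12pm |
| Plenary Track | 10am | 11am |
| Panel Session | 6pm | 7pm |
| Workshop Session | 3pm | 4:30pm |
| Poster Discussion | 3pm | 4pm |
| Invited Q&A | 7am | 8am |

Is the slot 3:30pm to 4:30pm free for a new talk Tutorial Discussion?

No — it overlaps Poster Discussion, Workshop Session

Invited Q&A: ends 8am at or before Tutorial Discussion starts 3:30pm → clear.
Plenary Track: ends 11am at or before Tutorial Discussion starts 3:30pm → clear.
Breakout Q&A: ends 12pm at or before Tutorial Discussion starts 3:30pm → clear.
Workshop Session: starts 3pm before Tutorial Discussion ends 4:30pm, and ends 4:30pm after Tutorial Discussion starts 3:30pm → overlap.
Poster Discussion: starts 3pm before Tutorial Discussion ends 4:30pm, and ends 4pm after Tutorial Discussion starts 3:30pm → overlap.
Panel Session: starts 6pm at or after Tutorial Discussion ends 4:30pm → clear.
Tutorial Discussion overlaps Workshop Session, Poster Discussion.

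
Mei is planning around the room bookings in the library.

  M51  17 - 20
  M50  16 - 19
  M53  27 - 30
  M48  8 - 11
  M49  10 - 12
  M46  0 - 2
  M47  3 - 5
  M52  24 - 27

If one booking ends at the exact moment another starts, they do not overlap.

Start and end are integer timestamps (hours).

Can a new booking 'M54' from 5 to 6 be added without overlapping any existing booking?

Yes — the slot is free

M46: ends 2 at or before M54 starts 5 → clear.
M47: ends 5 at or before M54 starts 5 → clear.
M48: starts 8 at or after M54 ends 6 → clear.
M49: starts 10 at or after M54 ends 6 → clear.
M50: starts 16 at or after M54 ends 6 → clear.
M51: starts 17 at or after M54 ends 6 → clear.
M52: starts 24 at or after M54 ends 6 → clear.
M53: starts 27 at or after M54 ends 6 → clear.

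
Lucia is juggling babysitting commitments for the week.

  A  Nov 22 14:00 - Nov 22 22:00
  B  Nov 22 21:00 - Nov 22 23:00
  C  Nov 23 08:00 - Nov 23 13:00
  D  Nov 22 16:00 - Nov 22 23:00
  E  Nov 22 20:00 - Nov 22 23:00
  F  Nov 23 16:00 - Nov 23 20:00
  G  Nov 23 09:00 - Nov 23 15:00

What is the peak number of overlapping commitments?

4

Sweep the timeline, counting +1 at each start and −1 at each end (ends before starts at a tie):
Nov 22 14:00 start A → 1
Nov 22 16:00 start D → 2
Nov 22 20:00 start E → 3
Nov 22 21:00 start B → 4
Nov 22 22:00 end A → 3
Nov 22 23:00 end B → 2
Nov 22 23:00 end D → 1
Nov 22 23:00 end E → 0
Nov 23 08:00 start C → 1
Nov 23 09:00 start G → 2
Nov 23 13:00 end C → 1
Nov 23 15:00 end G → 0
Nov 23 16:00 start F → 1
Nov 23 20:00 end F → 0
Peak is 4, at Nov 22 21:00 (A, B, D, E).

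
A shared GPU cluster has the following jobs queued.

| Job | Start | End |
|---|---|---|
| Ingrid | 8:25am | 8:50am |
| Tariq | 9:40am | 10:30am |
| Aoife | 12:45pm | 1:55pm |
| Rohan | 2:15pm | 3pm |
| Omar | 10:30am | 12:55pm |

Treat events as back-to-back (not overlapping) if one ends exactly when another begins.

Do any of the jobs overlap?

Yes

Two intervals overlap when each starts before the other ends.
Sorted by start: Ingrid, Tariq, Omar, Aoife, Rohan.
Tariq starts after Ingrid ends, so nothing later overlaps Ingrid either.
Omar starts exactly when Tariq ends (back-to-back, no overlap), so nothing later overlaps Tariq either.
Aoife starts before Omar ends → Omar and Aoife overlap.
That's a conflict, so the schedule is not conflict-free.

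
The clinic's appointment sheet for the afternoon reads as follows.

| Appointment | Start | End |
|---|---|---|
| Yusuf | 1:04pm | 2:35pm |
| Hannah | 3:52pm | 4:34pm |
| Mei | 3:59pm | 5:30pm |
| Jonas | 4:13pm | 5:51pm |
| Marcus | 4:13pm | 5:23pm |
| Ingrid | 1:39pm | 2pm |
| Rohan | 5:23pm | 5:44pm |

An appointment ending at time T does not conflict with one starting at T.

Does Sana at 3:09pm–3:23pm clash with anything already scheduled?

Yusuf: ends 2:35pm at or before Sana starts 3:09pm → clear.
Ingrid: ends 2pm at or before Sana starts 3:09pm → clear.
Hannah: starts 3:52pm at or after Sana ends 3:23pm → clear.
Mei: starts 3:59pm at or after Sana ends 3:23pm → clear.
Jonas: starts 4:13pm at or after Sana ends 3:23pm → clear.
Marcus: starts 4:13pm at or after Sana ends 3:23pm → clear.
Rohan: starts 5:23pm at or after Sana ends 3:23pm → clear.

No — it doesn't clash with anything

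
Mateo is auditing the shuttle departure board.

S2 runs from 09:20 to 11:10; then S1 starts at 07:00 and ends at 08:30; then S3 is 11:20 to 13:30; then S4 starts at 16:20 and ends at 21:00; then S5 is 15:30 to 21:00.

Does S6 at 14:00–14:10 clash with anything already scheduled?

No — it doesn't clash with anything

S1: ends 08:30 at or before S6 starts 14:00 → clear.
S2: ends 11:10 at or before S6 starts 14:00 → clear.
S3: ends 13:30 at or before S6 starts 14:00 → clear.
S5: starts 15:30 at or after S6 ends 14:10 → clear.
S4: starts 16:20 at or after S6 ends 14:10 → clear.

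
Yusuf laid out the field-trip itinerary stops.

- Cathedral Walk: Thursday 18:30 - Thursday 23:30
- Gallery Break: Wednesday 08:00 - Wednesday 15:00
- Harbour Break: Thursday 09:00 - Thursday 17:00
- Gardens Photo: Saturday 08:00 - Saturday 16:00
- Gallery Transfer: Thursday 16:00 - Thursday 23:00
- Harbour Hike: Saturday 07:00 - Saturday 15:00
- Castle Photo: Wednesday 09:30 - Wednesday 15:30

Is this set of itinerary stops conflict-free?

Sorted by start: Gallery Break, Castle Photo, Harbour Break, Gallery Transfer, Cathedral Walk, Harbour Hike, Gardens Photo.
Castle Photo starts before Gallery Break ends → Gallery Break and Castle Photo overlap.
That's a conflict, so the schedule is not conflict-free.

No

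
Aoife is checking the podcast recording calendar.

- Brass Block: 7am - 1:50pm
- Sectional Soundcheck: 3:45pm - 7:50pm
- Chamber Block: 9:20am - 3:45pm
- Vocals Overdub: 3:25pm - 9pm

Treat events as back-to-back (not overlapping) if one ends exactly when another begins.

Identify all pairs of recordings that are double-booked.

Brass Block & Chamber Block, Chamber Block & Vocals Overdub, Sectional Soundcheck & Vocals Overdub

Check each pair: they overlap iff neither finishes before the other starts.
Sorted by start: Brass Block, Chamber Block, Vocals Overdub, Sectional Soundcheck.
Chamber Block starts before Brass Block ends → Brass Block and Chamber Block overlap.
Vocals Overdub starts after Brass Block ends, so nothing later overlaps Brass Block either.
Vocals Overdub starts before Chamber Block ends → Chamber Block and Vocals Overdub overlap.
Sectional Soundcheck starts exactly when Chamber Block ends (back-to-back, no overlap).
Sectional Soundcheck starts before Vocals Overdub ends → Vocals Overdub and Sectional Soundcheck overlap.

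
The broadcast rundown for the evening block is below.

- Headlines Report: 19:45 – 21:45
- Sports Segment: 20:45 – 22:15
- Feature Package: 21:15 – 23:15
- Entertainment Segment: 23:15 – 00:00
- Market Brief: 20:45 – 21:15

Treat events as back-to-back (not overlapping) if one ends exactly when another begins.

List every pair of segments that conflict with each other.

Feature Package & Headlines Report, Feature Package & Sports Segment, Headlines Report & Market Brief, Headlines Report & Sports Segment, Market Brief & Sports Segment

Two intervals overlap when each starts before the other ends.
Sorted by start: Headlines Report, Sports Segment, Market Brief, Feature Package, Entertainment Segment.
Sports Segment starts before Headlines Report ends → Headlines Report and Sports Segment overlap.
Market Brief starts before Headlines Report ends → Headlines Report and Market Brief overlap.
Feature Package starts before Headlines Report ends → Headlines Report and Feature Package overlap.
Entertainment Segment starts after Headlines Report ends.
Market Brief starts before Sports Segment ends → Sports Segment and Market Brief overlap.
Feature Package starts before Sports Segment ends → Sports Segment and Feature Package overlap.
Entertainment Segment starts after Sports Segment ends.
Feature Package starts exactly when Market Brief ends (back-to-back, no overlap), so Market Brief has no further overlaps.
Entertainment Segment starts exactly when Feature Package ends (back-to-back, no overlap).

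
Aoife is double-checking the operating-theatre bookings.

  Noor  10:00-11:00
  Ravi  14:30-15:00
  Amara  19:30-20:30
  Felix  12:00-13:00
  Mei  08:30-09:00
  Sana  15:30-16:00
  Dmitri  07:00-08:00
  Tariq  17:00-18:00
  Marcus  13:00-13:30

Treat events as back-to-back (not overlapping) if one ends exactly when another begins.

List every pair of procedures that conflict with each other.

Sorted by start: Dmitri, Mei, Noor, Felix, Marcus, Ravi, Sana, Tariq, Amara.
Mei starts after Dmitri ends, so nothing later overlaps Dmitri either.
Noor starts after Mei ends, so nothing later overlaps Mei either.
Felix starts after Noor ends, so nothing later overlaps Noor either.
Marcus starts exactly when Felix ends (back-to-back, no overlap), so nothing later overlaps Felix either.
Ravi starts after Marcus ends, so nothing later overlaps Marcus either.
Sana starts after Ravi ends, so nothing later overlaps Ravi either.
Tariq starts after Sana ends, so nothing later overlaps Sana either.
Amara starts after Tariq ends.

no conflicts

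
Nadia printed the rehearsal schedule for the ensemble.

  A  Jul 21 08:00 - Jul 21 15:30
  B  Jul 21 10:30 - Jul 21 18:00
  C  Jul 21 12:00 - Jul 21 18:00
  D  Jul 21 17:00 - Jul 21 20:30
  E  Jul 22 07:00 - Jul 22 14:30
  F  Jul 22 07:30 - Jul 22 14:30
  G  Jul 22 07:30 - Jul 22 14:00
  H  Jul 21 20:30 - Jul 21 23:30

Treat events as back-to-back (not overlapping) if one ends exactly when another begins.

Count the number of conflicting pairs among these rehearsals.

8

Sorted by start: A, B, C, D, H, E, F, G.
B starts before A ends → A and B overlap.
C starts before A ends → A and C overlap.
D starts after A ends, so nothing later overlaps A either.
C starts before B ends → B and C overlap.
D starts before B ends → B and D overlap.
H starts after B ends, so nothing later overlaps B either.
D starts before C ends → C and D overlap.
H starts after C ends, so nothing later overlaps C either.
H starts exactly when D ends (back-to-back, no overlap), so nothing later overlaps D either.
E starts after H ends, so nothing later overlaps H either.
F starts before E ends → E and F overlap.
G starts before E ends → E and G overlap.
G starts before F ends → F and G overlap.
Overlapping pairs: A & B, A & C, B & C, B & D, C & D, E & F, E & G, F & G — 8 in total.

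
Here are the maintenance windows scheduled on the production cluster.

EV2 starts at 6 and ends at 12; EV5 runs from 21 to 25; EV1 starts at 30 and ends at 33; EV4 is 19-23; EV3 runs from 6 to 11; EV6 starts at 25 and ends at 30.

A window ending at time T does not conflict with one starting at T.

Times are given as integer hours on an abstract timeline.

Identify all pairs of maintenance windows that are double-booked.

EV2 & EV3, EV4 & EV5

Sorted by start: EV2, EV3, EV4, EV5, EV6, EV1.
EV3 starts before EV2 ends → EV2 and EV3 overlap.
EV4 starts after EV2 ends, so EV2 has no further overlaps.
EV4 starts after EV3 ends, so EV3 has no further overlaps.
EV5 starts before EV4 ends → EV4 and EV5 overlap.
EV6 starts after EV4 ends, so EV4 has no further overlaps.
EV6 starts exactly when EV5 ends (back-to-back, no overlap), so EV5 has no further overlaps.
EV1 starts exactly when EV6 ends (back-to-back, no overlap).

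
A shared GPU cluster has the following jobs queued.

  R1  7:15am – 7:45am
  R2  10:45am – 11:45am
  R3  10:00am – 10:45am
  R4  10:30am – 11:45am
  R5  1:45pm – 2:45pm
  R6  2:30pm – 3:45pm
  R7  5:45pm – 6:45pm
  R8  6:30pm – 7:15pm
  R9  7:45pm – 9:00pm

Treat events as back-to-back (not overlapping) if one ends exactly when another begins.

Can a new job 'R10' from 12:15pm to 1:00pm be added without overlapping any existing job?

R1: ends 7:45am at or before R10 starts 12:15pm → clear.
R3: ends 10:45am at or before R10 starts 12:15pm → clear.
R4: ends 11:45am at or before R10 starts 12:15pm → clear.
R2: ends 11:45am at or before R10 starts 12:15pm → clear.
R5: starts 1:45pm at or after R10 ends 1:00pm → clear.
R6: starts 2:30pm at or after R10 ends 1:00pm → clear.
R7: starts 5:45pm at or after R10 ends 1:00pm → clear.
R8: starts 6:30pm at or after R10 ends 1:00pm → clear.
R9: starts 7:45pm at or after R10 ends 1:00pm → clear.

Yes — the slot is free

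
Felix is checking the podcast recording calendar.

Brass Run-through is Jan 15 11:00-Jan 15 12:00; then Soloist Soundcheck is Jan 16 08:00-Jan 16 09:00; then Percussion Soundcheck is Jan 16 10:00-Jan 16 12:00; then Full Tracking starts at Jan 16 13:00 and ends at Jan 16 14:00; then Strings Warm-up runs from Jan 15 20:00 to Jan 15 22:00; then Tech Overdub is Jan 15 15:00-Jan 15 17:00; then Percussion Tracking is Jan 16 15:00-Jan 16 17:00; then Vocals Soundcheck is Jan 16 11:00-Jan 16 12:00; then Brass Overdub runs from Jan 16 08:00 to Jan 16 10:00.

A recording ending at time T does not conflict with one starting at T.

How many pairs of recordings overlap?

2

Sorted by start: Brass Run-through, Tech Overdub, Strings Warm-up, Brass Overdub, Soloist Soundcheck, Percussion Soundcheck, Vocals Soundcheck, Full Tracking, Percussion Tracking.
Tech Overdub starts after Brass Run-through ends — done with Brass Run-through.
Strings Warm-up starts after Tech Overdub ends — done with Tech Overdub.
Brass Overdub starts after Strings Warm-up ends — done with Strings Warm-up.
Soloist Soundcheck starts before Brass Overdub ends → Brass Overdub and Soloist Soundcheck overlap.
Percussion Soundcheck starts exactly when Brass Overdub ends (back-to-back, no overlap) — done with Brass Overdub.
Percussion Soundcheck starts after Soloist Soundcheck ends — done with Soloist Soundcheck.
Vocals Soundcheck starts before Percussion Soundcheck ends → Percussion Soundcheck and Vocals Soundcheck overlap.
Full Tracking starts after Percussion Soundcheck ends — done with Percussion Soundcheck.
Full Tracking starts after Vocals Soundcheck ends — done with Vocals Soundcheck.
Percussion Tracking starts after Full Tracking ends.
Overlapping pairs: Brass Overdub & Soloist Soundcheck, Percussion Soundcheck & Vocals Soundcheck — 2 in total.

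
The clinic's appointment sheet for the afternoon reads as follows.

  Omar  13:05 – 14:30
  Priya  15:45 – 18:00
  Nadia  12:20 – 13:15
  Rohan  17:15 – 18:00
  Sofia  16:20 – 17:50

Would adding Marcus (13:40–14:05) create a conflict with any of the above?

Yes — it overlaps Omar

Nadia: ends 13:15 at or before Marcus starts 13:40 → clear.
Omar: starts 13:05 before Marcus ends 14:05, and ends 14:30 after Marcus starts 13:40 → overlap.
Priya: starts 15:45 at or after Marcus ends 14:05 → clear.
Sofia: starts 16:20 at or after Marcus ends 14:05 → clear.
Rohan: starts 17:15 at or after Marcus ends 14:05 → clear.
Marcus overlaps Omar.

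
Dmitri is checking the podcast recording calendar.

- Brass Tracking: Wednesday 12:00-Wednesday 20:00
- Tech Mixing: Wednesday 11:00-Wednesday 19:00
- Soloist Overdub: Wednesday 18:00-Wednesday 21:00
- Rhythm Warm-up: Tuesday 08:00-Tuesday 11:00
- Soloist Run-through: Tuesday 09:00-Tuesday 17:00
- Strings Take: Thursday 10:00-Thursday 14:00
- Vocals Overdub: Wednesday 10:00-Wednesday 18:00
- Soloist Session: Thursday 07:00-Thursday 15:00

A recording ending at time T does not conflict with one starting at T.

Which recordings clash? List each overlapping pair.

Sorted by start: Rhythm Warm-up, Soloist Run-through, Vocals Overdub, Tech Mixing, Brass Tracking, Soloist Overdub, Soloist Session, Strings Take.
Soloist Run-through starts before Rhythm Warm-up ends → Rhythm Warm-up and Soloist Run-through overlap.
Vocals Overdub starts after Rhythm Warm-up ends; Rhythm Warm-up is clear from here.
Vocals Overdub starts after Soloist Run-through ends; Soloist Run-through is clear from here.
Tech Mixing starts before Vocals Overdub ends → Vocals Overdub and Tech Mixing overlap.
Brass Tracking starts before Vocals Overdub ends → Vocals Overdub and Brass Tracking overlap.
Soloist Overdub starts exactly when Vocals Overdub ends (back-to-back, no overlap); Vocals Overdub is clear from here.
Brass Tracking starts before Tech Mixing ends → Tech Mixing and Brass Tracking overlap.
Soloist Overdub starts before Tech Mixing ends → Tech Mixing and Soloist Overdub overlap.
Soloist Session starts after Tech Mixing ends; Tech Mixing is clear from here.
Soloist Overdub starts before Brass Tracking ends → Brass Tracking and Soloist Overdub overlap.
Soloist Session starts after Brass Tracking ends; Brass Tracking is clear from here.
Soloist Session starts after Soloist Overdub ends; Soloist Overdub is clear from here.
Strings Take starts before Soloist Session ends → Soloist Session and Strings Take overlap.

Brass Tracking & Soloist Overdub, Brass Tracking & Tech Mixing, Brass Tracking & Vocals Overdub, Rhythm Warm-up & Soloist Run-through, Soloist Overdub & Tech Mixing, Soloist Session & Strings Take, Tech Mixing & Vocals Overdub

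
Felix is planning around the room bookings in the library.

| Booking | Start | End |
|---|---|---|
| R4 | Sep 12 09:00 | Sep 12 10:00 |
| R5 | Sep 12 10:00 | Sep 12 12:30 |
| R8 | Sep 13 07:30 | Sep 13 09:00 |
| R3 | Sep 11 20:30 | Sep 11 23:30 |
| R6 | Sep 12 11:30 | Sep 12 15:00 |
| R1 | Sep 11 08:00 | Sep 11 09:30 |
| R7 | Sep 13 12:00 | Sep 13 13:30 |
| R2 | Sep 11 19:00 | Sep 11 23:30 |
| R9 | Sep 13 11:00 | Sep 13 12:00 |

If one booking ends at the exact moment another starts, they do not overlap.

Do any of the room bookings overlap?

Sorted by start: R1, R2, R3, R4, R5, R6, R8, R9, R7.
R2 starts after R1 ends, so R1 has no further overlaps.
R3 starts before R2 ends → R2 and R3 overlap.
That's a conflict, so the schedule is not conflict-free.

Yes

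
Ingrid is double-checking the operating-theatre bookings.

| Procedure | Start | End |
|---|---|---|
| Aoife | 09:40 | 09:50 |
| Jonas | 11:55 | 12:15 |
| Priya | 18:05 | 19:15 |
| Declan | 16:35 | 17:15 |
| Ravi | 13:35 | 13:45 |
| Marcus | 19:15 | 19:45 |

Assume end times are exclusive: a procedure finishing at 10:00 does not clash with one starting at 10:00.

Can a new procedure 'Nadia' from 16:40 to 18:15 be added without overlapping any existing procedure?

No — it overlaps Declan, Priya

Aoife: ends 09:50 at or before Nadia starts 16:40 → clear.
Jonas: ends 12:15 at or before Nadia starts 16:40 → clear.
Ravi: ends 13:45 at or before Nadia starts 16:40 → clear.
Declan: starts 16:35 before Nadia ends 18:15, and ends 17:15 after Nadia starts 16:40 → overlap.
Priya: starts 18:05 before Nadia ends 18:15, and ends 19:15 after Nadia starts 16:40 → overlap.
Marcus: starts 19:15 at or after Nadia ends 18:15 → clear.
Nadia overlaps Declan, Priya.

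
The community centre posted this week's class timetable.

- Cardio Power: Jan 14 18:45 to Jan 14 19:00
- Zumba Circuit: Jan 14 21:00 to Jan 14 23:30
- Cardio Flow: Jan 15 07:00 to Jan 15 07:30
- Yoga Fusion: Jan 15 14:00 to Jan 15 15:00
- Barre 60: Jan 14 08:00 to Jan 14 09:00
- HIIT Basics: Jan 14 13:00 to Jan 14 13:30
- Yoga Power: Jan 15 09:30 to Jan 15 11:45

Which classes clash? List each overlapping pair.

no overlapping pairs

Sorted by start: Barre 60, HIIT Basics, Cardio Power, Zumba Circuit, Cardio Flow, Yoga Power, Yoga Fusion.
HIIT Basics starts after Barre 60 ends, so Barre 60 has no further overlaps.
Cardio Power starts after HIIT Basics ends, so HIIT Basics has no further overlaps.
Zumba Circuit starts after Cardio Power ends, so Cardio Power has no further overlaps.
Cardio Flow starts after Zumba Circuit ends, so Zumba Circuit has no further overlaps.
Yoga Power starts after Cardio Flow ends, so Cardio Flow has no further overlaps.
Yoga Fusion starts after Yoga Power ends.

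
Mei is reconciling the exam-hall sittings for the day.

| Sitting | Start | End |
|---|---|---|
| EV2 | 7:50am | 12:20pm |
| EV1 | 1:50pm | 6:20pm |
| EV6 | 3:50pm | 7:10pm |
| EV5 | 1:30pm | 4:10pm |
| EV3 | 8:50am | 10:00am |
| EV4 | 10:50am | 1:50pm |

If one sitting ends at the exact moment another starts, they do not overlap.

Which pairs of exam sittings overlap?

EV1 & EV5, EV1 & EV6, EV2 & EV3, EV2 & EV4, EV4 & EV5, EV5 & EV6

Sorted by start: EV2, EV3, EV4, EV5, EV1, EV6.
EV3 starts before EV2 ends → EV2 and EV3 overlap.
EV4 starts before EV2 ends → EV2 and EV4 overlap.
EV5 starts after EV2 ends — done with EV2.
EV4 starts after EV3 ends — done with EV3.
EV5 starts before EV4 ends → EV4 and EV5 overlap.
EV1 starts exactly when EV4 ends (back-to-back, no overlap) — done with EV4.
EV1 starts before EV5 ends → EV5 and EV1 overlap.
EV6 starts before EV5 ends → EV5 and EV6 overlap.
EV6 starts before EV1 ends → EV1 and EV6 overlap.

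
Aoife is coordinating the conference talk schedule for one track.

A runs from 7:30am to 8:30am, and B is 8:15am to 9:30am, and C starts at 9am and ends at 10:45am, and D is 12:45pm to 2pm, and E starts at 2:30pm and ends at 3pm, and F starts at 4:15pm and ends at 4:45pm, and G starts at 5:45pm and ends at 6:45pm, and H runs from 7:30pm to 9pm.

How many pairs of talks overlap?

Check each pair: they overlap iff neither finishes before the other starts.
Sorted by start: A, B, C, D, E, F, G, H.
B starts before A ends → A and B overlap.
C starts after A ends; A is clear from here.
C starts before B ends → B and C overlap.
D starts after B ends; B is clear from here.
D starts after C ends; C is clear from here.
E starts after D ends; D is clear from here.
F starts after E ends; E is clear from here.
G starts after F ends; F is clear from here.
H starts after G ends.
Overlapping pairs: A & B, B & C — 2 in total.

2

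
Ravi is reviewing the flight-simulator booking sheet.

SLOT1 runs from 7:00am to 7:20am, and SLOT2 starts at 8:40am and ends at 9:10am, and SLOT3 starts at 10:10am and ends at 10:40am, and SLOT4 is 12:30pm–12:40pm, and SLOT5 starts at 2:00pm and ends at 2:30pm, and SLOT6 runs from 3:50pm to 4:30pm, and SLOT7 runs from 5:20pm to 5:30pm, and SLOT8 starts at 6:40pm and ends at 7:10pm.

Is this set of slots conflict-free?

Sorted by start: SLOT1, SLOT2, SLOT3, SLOT4, SLOT5, SLOT6, SLOT7, SLOT8.
SLOT2 starts after SLOT1 ends, so nothing later overlaps SLOT1 either.
SLOT3 starts after SLOT2 ends, so nothing later overlaps SLOT2 either.
SLOT4 starts after SLOT3 ends, so nothing later overlaps SLOT3 either.
SLOT5 starts after SLOT4 ends, so nothing later overlaps SLOT4 either.
SLOT6 starts after SLOT5 ends, so nothing later overlaps SLOT5 either.
SLOT7 starts after SLOT6 ends, so nothing later overlaps SLOT6 either.
SLOT8 starts after SLOT7 ends.
Every pair is clear; the schedule has no overlaps.

Yes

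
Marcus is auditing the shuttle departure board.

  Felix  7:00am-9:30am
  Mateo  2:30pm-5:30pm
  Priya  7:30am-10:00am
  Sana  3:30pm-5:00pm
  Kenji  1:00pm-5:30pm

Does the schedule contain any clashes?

Yes

Two intervals overlap when each starts before the other ends.
Sorted by start: Felix, Priya, Kenji, Mateo, Sana.
Priya starts before Felix ends → Felix and Priya overlap.
That's a conflict, so the schedule is not conflict-free.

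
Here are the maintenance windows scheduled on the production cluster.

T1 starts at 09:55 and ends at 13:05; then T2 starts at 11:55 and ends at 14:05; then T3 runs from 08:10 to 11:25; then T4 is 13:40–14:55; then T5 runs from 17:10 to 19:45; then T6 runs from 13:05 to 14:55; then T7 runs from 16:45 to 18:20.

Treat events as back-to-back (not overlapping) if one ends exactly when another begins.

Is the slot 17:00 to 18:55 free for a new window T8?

T3: ends 11:25 at or before T8 starts 17:00 → clear.
T1: ends 13:05 at or before T8 starts 17:00 → clear.
T2: ends 14:05 at or before T8 starts 17:00 → clear.
T6: ends 14:55 at or before T8 starts 17:00 → clear.
T4: ends 14:55 at or before T8 starts 17:00 → clear.
T7: starts 16:45 before T8 ends 18:55, and ends 18:20 after T8 starts 17:00 → overlap.
T5: starts 17:10 before T8 ends 18:55, and ends 19:45 after T8 starts 17:00 → overlap.
T8 overlaps T5, T7.

No — it overlaps T5, T7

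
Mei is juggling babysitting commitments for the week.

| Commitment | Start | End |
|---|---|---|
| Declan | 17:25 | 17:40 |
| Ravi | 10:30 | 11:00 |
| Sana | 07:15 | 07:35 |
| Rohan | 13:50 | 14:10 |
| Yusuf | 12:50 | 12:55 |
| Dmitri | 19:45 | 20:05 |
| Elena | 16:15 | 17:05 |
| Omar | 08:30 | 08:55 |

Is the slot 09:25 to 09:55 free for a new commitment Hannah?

Yes — the slot is free

Sana: ends 07:35 at or before Hannah starts 09:25 → clear.
Omar: ends 08:55 at or before Hannah starts 09:25 → clear.
Ravi: starts 10:30 at or after Hannah ends 09:55 → clear.
Yusuf: starts 12:50 at or after Hannah ends 09:55 → clear.
Rohan: starts 13:50 at or after Hannah ends 09:55 → clear.
Elena: starts 16:15 at or after Hannah ends 09:55 → clear.
Declan: starts 17:25 at or after Hannah ends 09:55 → clear.
Dmitri: starts 19:45 at or after Hannah ends 09:55 → clear.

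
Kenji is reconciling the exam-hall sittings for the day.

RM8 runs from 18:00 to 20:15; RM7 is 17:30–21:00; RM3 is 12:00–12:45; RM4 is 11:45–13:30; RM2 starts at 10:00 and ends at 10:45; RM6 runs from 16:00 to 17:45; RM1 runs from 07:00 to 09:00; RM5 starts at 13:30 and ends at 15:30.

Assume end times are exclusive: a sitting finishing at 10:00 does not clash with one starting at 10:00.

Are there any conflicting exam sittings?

Yes

Two intervals overlap when each starts before the other ends.
Sorted by start: RM1, RM2, RM4, RM3, RM5, RM6, RM7, RM8.
RM2 starts after RM1 ends; RM1 is clear from here.
RM4 starts after RM2 ends; RM2 is clear from here.
RM3 starts before RM4 ends → RM4 and RM3 overlap.
That's a conflict, so the schedule is not conflict-free.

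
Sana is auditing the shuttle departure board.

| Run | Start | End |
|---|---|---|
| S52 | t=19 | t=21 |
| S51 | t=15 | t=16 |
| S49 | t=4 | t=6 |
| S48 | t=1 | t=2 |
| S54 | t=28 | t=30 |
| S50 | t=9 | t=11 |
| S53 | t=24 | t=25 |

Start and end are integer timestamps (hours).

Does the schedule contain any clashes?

No

Check each pair: they overlap iff neither finishes before the other starts.
Sorted by start: S48, S49, S50, S51, S52, S53, S54.
S49 starts after S48 ends — done with S48.
S50 starts after S49 ends — done with S49.
S51 starts after S50 ends — done with S50.
S52 starts after S51 ends — done with S51.
S53 starts after S52 ends — done with S52.
S54 starts after S53 ends.
Every pair is clear; the schedule has no overlaps.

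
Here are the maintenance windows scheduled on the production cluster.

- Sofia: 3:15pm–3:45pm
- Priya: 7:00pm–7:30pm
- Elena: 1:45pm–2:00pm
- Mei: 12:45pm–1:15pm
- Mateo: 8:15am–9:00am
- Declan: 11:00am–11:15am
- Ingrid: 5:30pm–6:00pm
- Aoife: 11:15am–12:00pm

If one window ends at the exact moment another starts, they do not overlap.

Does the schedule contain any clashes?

Two intervals overlap when each starts before the other ends.
Sorted by start: Mateo, Declan, Aoife, Mei, Elena, Sofia, Ingrid, Priya.
Declan starts after Mateo ends; Mateo is clear from here.
Aoife starts exactly when Declan ends (back-to-back, no overlap); Declan is clear from here.
Mei starts after Aoife ends; Aoife is clear from here.
Elena starts after Mei ends; Mei is clear from here.
Sofia starts after Elena ends; Elena is clear from here.
Ingrid starts after Sofia ends; Sofia is clear from here.
Priya starts after Ingrid ends.
Every pair is clear; the schedule has no overlaps.

No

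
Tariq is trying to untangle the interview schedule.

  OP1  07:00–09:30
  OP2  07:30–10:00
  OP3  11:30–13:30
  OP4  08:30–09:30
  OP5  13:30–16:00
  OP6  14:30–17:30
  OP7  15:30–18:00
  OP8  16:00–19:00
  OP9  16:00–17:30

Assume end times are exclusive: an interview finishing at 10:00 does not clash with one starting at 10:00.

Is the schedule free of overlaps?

No

Sorted by start: OP1, OP2, OP4, OP3, OP5, OP6, OP7, OP8, OP9.
OP2 starts before OP1 ends → OP1 and OP2 overlap.
That's a conflict, so the schedule is not conflict-free.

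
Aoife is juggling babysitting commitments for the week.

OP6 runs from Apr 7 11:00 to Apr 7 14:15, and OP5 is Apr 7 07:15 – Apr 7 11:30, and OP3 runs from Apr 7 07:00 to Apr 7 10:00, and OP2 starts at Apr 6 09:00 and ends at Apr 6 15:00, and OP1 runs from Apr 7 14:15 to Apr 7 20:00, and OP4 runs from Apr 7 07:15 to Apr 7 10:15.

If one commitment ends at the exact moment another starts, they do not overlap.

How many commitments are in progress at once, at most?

3

Sort all start/end points and keep a running count:
Apr 6 09:00 start OP2 → 1
Apr 6 15:00 end OP2 → 0
Apr 7 07:00 start OP3 → 1
Apr 7 07:15 start OP4 → 2
Apr 7 07:15 start OP5 → 3
Apr 7 10:00 end OP3 → 2
Apr 7 10:15 end OP4 → 1
Apr 7 11:00 start OP6 → 2
Apr 7 11:30 end OP5 → 1
Apr 7 14:15 end OP6 → 0
Apr 7 14:15 start OP1 → 1
Apr 7 20:00 end OP1 → 0
Peak is 3, at Apr 7 07:15 (OP3, OP4, OP5).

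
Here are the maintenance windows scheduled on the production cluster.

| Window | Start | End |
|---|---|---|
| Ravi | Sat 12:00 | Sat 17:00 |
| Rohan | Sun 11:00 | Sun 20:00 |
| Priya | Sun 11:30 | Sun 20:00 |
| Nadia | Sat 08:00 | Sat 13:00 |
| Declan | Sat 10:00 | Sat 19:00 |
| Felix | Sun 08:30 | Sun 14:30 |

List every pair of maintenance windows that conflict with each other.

Sorted by start: Nadia, Declan, Ravi, Felix, Rohan, Priya.
Declan starts before Nadia ends → Nadia and Declan overlap.
Ravi starts before Nadia ends → Nadia and Ravi overlap.
Felix starts after Nadia ends; Nadia is clear from here.
Ravi starts before Declan ends → Declan and Ravi overlap.
Felix starts after Declan ends; Declan is clear from here.
Felix starts after Ravi ends; Ravi is clear from here.
Rohan starts before Felix ends → Felix and Rohan overlap.
Priya starts before Felix ends → Felix and Priya overlap.
Priya starts before Rohan ends → Rohan and Priya overlap.

Declan & Nadia, Declan & Ravi, Felix & Priya, Felix & Rohan, Nadia & Ravi, Priya & Rohan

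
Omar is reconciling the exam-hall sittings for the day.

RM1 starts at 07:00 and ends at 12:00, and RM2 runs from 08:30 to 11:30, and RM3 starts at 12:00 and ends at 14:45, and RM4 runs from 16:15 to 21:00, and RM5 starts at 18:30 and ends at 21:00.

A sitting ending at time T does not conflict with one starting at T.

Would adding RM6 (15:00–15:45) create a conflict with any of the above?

RM1: ends 12:00 at or before RM6 starts 15:00 → clear.
RM2: ends 11:30 at or before RM6 starts 15:00 → clear.
RM3: ends 14:45 at or before RM6 starts 15:00 → clear.
RM4: starts 16:15 at or after RM6 ends 15:45 → clear.
RM5: starts 18:30 at or after RM6 ends 15:45 → clear.

No — it doesn't clash with anything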